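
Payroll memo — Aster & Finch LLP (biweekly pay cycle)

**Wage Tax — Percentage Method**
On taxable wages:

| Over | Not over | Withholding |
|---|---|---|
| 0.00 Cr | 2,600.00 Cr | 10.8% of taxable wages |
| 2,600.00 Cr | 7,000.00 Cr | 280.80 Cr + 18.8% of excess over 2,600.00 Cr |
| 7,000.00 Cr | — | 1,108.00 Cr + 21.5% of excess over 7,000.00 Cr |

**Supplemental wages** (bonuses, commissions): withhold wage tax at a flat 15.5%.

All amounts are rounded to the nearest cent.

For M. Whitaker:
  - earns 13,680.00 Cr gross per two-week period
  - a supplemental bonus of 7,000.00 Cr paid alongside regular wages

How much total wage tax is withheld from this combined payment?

3,629.20 Cr

Wage Tax: taxable = 13,680.00 Cr
  1,108.00 Cr + 21.5% × (13,680.00 Cr − 7,000.00 Cr) = 1,108.00 Cr + 21.5% × 6,680.00 Cr = 2,544.20 Cr
Supplemental (15.5% flat on bonus): 15.5% × 7,000.00 Cr = 1,085.00 Cr
Total wage tax: 2,544.20 Cr + 1,085.00 Cr = 3,629.20 Cr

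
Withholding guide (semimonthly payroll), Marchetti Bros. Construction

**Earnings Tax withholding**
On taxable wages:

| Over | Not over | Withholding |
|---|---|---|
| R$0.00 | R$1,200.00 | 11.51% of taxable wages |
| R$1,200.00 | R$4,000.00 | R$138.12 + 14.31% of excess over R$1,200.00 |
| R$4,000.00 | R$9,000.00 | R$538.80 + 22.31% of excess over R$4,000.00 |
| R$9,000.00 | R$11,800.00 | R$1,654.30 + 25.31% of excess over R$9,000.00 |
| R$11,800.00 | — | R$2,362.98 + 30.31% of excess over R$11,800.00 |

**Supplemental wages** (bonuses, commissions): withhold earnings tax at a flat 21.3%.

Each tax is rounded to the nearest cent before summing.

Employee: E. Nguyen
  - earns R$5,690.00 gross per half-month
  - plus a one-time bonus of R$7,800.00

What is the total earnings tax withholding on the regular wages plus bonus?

Earnings Tax: taxable = R$5,690.00
  R$538.80 + 22.31% × (R$5,690.00 − R$4,000.00) = R$538.80 + 22.31% × R$1,690.00 = R$915.84
Supplemental (21.3% flat on bonus): 21.3% × R$7,800.00 = R$1,661.40
Total earnings tax: R$915.84 + R$1,661.40 = R$2,577.24

R$2,577.24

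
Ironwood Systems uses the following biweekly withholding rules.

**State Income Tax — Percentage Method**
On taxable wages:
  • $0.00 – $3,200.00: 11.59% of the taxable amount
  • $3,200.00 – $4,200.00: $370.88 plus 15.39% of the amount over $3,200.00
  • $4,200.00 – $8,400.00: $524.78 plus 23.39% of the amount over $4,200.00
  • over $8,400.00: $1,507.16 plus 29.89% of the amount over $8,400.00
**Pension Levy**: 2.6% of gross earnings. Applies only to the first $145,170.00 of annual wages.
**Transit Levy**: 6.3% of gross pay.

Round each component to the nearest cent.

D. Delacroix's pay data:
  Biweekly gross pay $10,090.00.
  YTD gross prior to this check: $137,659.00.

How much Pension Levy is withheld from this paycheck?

Pension Levy: cap $145,170.00 − YTD $137,659.00 = $7,511.00 subject; 2.6% × $7,511.00 = $195.29

$195.29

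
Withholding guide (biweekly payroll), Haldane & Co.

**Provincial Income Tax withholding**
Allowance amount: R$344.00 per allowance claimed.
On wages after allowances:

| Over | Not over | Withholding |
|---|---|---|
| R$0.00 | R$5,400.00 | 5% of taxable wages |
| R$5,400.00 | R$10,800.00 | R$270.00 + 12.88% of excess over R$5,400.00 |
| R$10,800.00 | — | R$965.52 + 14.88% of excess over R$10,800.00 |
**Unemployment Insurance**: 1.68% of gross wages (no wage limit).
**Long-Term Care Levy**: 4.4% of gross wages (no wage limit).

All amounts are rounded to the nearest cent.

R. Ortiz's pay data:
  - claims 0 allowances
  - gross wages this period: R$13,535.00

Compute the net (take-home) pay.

R$11,339.58

Provincial Income Tax: taxable = R$13,535.00
  R$965.52 + 14.88% × (R$13,535.00 − R$10,800.00) = R$965.52 + 14.88% × R$2,735.00 = R$1,372.49
Unemployment Insurance: 1.68% × R$13,535.00 = R$227.39
Long-Term Care Levy: 4.4% × R$13,535.00 = R$595.54
Total withheld: R$1,372.49 + R$227.39 + R$595.54 = R$2,195.42
Net pay: R$13,535.00 − R$2,195.42 = R$11,339.58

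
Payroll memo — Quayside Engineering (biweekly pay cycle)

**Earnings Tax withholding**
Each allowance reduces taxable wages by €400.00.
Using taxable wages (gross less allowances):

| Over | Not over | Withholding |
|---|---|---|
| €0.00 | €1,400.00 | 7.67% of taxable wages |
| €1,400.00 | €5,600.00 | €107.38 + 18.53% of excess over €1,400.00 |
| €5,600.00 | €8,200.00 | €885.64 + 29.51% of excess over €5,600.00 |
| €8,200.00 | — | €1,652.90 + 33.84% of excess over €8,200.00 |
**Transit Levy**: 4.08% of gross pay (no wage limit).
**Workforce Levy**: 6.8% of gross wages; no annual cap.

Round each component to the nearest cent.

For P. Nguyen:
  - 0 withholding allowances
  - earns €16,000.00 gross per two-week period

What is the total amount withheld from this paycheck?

€6,033.22

Earnings Tax: taxable = €16,000.00
  €1,652.90 + 33.84% × (€16,000.00 − €8,200.00) = €1,652.90 + 33.84% × €7,800.00 = €4,292.42
Transit Levy: 4.08% × €16,000.00 = €652.80
Workforce Levy: 6.8% × €16,000.00 = €1,088.00
Total: €4,292.42 + €652.80 + €1,088.00 = €6,033.22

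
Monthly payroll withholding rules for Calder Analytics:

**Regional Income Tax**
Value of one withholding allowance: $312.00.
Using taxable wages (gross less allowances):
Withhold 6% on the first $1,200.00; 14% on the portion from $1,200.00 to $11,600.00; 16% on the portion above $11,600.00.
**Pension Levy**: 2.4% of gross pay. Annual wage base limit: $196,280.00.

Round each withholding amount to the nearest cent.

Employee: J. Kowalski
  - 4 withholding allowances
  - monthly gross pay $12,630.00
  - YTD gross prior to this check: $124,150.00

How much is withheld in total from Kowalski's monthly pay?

$1,800.60

Regional Income Tax: taxable = $12,630.00 − 4×$312.00 = $11,382.00
  $72.00 + 14% × ($11,382.00 − $1,200.00) = $72.00 + 14% × $10,182.00 = $1,497.48
Pension Levy: 2.4% × $12,630.00 = $303.12
Total: $1,497.48 + $303.12 = $1,800.60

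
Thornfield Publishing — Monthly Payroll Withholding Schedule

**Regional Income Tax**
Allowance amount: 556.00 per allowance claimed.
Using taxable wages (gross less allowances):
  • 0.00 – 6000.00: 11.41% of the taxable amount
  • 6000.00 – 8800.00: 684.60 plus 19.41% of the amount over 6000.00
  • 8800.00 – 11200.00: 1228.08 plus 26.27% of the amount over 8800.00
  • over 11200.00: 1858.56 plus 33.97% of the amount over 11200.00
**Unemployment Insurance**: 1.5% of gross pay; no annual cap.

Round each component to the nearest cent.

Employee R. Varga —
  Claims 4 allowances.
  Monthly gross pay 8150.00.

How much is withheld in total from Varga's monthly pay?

798.41

Regional Income Tax: taxable = 8150.00 − 4×556.00 = 5926.00
  11.41% × 5926.00 = 676.16
Unemployment Insurance: 1.5% × 8150.00 = 122.25
Total: 676.16 + 122.25 = 798.41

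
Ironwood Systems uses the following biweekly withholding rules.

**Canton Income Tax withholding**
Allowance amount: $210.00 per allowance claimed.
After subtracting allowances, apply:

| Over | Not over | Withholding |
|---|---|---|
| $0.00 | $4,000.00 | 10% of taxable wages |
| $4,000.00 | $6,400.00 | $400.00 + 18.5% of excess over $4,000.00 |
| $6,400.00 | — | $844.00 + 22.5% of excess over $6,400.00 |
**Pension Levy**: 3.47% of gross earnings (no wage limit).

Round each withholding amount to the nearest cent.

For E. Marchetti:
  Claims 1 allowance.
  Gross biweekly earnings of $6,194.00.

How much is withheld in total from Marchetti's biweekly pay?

$981.97

Canton Income Tax: taxable = $6,194.00 − 1×$210.00 = $5,984.00
  $400.00 + 18.5% × ($5,984.00 − $4,000.00) = $400.00 + 18.5% × $1,984.00 = $767.04
Pension Levy: 3.47% × $6,194.00 = $214.93
Total: $767.04 + $214.93 = $981.97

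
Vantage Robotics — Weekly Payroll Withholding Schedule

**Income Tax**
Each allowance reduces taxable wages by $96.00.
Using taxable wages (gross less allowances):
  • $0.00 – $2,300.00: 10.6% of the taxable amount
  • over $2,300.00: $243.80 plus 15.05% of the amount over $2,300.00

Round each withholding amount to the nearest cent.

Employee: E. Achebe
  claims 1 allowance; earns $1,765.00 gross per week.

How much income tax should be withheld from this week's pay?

$176.91

Income Tax: taxable = $1,765.00 − 1×$96.00 = $1,669.00
  10.6% × $1,669.00 = $176.91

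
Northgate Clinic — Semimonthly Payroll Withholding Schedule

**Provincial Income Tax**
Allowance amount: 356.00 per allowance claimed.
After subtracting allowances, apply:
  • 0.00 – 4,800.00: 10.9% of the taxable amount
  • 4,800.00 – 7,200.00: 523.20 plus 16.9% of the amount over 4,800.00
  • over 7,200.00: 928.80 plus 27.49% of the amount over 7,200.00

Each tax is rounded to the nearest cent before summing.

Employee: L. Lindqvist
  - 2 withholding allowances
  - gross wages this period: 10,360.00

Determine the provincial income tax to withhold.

Provincial Income Tax: taxable = 10,360.00 − 2×356.00 = 9,648.00
  928.80 + 27.49% × (9,648.00 − 7,200.00) = 928.80 + 27.49% × 2,448.00 = 1,601.76

1,601.76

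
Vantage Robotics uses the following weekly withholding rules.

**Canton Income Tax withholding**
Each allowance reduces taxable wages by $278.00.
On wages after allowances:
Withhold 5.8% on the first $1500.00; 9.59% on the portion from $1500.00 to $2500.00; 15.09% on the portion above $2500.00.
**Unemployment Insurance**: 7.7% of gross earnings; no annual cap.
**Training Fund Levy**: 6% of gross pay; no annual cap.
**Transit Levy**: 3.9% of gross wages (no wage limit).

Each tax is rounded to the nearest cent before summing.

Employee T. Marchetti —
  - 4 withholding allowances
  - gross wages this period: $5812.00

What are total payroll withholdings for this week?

Canton Income Tax: taxable = $5812.00 − 4×$278.00 = $4700.00
  $182.90 + 15.09% × ($4700.00 − $2500.00) = $182.90 + 15.09% × $2200.00 = $514.88
Unemployment Insurance: 7.7% × $5812.00 = $447.52
Training Fund Levy: 6% × $5812.00 = $348.72
Transit Levy: 3.9% × $5812.00 = $226.67
Total: $514.88 + $447.52 + $348.72 + $226.67 = $1537.79

$1537.79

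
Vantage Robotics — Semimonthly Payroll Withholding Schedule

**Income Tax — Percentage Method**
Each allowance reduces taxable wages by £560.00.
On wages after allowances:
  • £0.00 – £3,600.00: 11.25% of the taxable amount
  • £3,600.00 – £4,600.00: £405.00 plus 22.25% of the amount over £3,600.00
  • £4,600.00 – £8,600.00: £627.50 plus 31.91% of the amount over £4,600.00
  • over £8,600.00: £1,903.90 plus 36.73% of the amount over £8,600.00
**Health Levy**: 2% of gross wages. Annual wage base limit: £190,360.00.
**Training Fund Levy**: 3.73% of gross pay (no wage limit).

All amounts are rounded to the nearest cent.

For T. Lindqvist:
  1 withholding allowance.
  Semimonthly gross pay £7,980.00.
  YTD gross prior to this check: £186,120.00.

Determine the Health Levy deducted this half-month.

£84.80

Health Levy: cap £190,360.00 − YTD £186,120.00 = £4,240.00 subject; 2% × £4,240.00 = £84.80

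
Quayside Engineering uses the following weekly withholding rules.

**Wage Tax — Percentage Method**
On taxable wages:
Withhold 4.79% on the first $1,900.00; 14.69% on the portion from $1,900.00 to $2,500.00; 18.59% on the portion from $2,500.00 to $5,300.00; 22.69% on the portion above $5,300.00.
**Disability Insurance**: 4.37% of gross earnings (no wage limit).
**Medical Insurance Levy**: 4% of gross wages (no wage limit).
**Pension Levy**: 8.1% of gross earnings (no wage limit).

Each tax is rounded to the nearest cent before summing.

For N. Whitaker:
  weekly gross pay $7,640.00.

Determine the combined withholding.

Wage Tax: taxable = $7,640.00
  $699.67 + 22.69% × ($7,640.00 − $5,300.00) = $699.67 + 22.69% × $2,340.00 = $1,230.62
Disability Insurance: 4.37% × $7,640.00 = $333.87
Medical Insurance Levy: 4% × $7,640.00 = $305.60
Pension Levy: 8.1% × $7,640.00 = $618.84
Total: $1,230.62 + $333.87 + $305.60 + $618.84 = $2,488.93

$2,488.93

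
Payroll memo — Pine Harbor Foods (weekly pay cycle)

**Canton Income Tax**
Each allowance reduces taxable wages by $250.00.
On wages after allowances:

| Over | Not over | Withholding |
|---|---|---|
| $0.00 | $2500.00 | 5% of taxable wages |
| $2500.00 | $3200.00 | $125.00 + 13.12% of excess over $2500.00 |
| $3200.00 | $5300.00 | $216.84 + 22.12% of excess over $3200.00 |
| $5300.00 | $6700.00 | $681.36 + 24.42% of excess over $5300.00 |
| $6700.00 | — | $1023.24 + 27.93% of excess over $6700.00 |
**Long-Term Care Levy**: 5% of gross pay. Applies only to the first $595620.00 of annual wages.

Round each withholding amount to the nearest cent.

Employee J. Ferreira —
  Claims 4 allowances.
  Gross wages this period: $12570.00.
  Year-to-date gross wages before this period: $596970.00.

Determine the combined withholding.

Canton Income Tax: taxable = $12570.00 − 4×$250.00 = $11570.00
  $1023.24 + 27.93% × ($11570.00 − $6700.00) = $1023.24 + 27.93% × $4870.00 = $2383.43
Long-Term Care Levy: YTD $596970.00 ≥ cap $595620.00 → $0.00
Total: $2383.43 + $0.00 = $2383.43

$2383.43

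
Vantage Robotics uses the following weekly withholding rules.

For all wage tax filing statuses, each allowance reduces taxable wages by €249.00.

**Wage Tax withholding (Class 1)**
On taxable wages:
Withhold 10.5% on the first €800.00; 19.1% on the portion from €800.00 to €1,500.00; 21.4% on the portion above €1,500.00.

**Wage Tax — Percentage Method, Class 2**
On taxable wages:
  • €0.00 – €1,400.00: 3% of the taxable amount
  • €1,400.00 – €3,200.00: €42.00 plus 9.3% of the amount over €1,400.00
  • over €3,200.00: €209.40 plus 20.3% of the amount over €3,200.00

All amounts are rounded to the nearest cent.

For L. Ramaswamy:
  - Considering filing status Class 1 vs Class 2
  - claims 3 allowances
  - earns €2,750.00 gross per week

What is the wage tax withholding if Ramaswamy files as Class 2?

€98.08

Wage Tax (Class 2): taxable = €2,750.00 − 3×€249.00 = €2,003.00
  €42.00 + 9.3% × (€2,003.00 − €1,400.00) = €42.00 + 9.3% × €603.00 = €98.08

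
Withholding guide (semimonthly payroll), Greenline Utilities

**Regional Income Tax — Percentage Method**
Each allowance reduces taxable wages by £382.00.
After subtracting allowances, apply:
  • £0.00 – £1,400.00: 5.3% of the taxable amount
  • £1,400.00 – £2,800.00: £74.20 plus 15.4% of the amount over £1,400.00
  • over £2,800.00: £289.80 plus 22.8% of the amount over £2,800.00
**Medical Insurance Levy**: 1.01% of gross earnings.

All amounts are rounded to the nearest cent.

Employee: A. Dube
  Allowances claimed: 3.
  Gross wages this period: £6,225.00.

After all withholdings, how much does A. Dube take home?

£5,352.72

Regional Income Tax: taxable = £6,225.00 − 3×£382.00 = £5,079.00
  £289.80 + 22.8% × (£5,079.00 − £2,800.00) = £289.80 + 22.8% × £2,279.00 = £809.41
Medical Insurance Levy: 1.01% × £6,225.00 = £62.87
Total withheld: £809.41 + £62.87 = £872.28
Net pay: £6,225.00 − £872.28 = £5,352.72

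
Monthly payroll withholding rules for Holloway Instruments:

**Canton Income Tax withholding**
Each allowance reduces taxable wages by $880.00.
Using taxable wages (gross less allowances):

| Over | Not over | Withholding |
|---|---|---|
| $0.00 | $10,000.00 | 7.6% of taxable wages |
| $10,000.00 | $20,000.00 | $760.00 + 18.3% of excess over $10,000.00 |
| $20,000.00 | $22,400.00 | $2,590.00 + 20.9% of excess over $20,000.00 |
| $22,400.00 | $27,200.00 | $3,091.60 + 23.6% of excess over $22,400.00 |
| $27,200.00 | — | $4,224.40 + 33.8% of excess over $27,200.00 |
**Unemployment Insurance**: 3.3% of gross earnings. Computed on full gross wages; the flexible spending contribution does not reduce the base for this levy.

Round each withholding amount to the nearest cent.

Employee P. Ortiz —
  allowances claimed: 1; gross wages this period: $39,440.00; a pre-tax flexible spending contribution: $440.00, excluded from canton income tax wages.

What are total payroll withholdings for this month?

$9,216.88

Canton Income Tax: taxable = $39,440.00 − $440.00 − 1×$880.00 = $38,120.00
  $4,224.40 + 33.8% × ($38,120.00 − $27,200.00) = $4,224.40 + 33.8% × $10,920.00 = $7,915.36
Unemployment Insurance: 3.3% × $39,440.00 = $1,301.52
Total: $7,915.36 + $1,301.52 = $9,216.88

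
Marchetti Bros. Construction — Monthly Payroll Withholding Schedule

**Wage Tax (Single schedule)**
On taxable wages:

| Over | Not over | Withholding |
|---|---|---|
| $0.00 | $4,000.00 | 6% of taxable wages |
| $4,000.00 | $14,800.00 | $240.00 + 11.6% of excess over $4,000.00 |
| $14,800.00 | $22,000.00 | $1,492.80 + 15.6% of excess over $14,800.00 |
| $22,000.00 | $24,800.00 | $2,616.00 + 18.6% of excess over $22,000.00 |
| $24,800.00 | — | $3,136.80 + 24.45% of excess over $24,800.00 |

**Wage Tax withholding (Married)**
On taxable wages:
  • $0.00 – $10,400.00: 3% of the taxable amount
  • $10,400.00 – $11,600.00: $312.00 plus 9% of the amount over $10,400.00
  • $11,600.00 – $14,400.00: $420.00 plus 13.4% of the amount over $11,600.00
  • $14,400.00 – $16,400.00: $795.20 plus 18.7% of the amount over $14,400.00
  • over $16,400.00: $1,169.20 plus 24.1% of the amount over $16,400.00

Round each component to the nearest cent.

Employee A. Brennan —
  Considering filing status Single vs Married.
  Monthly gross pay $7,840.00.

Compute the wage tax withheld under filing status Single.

$685.44

Wage Tax (Single): taxable = $7,840.00
  $240.00 + 11.6% × ($7,840.00 − $4,000.00) = $240.00 + 11.6% × $3,840.00 = $685.44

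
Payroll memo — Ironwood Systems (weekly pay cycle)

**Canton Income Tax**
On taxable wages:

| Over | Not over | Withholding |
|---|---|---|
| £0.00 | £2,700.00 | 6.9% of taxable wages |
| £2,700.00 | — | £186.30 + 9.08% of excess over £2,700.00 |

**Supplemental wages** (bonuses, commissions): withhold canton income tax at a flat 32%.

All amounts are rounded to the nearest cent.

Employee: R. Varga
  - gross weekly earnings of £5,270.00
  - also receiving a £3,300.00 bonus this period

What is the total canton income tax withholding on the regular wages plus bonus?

£1,475.66

Canton Income Tax: taxable = £5,270.00
  £186.30 + 9.08% × (£5,270.00 − £2,700.00) = £186.30 + 9.08% × £2,570.00 = £419.66
Supplemental (32% flat on bonus): 32% × £3,300.00 = £1,056.00
Total canton income tax: £419.66 + £1,056.00 = £1,475.66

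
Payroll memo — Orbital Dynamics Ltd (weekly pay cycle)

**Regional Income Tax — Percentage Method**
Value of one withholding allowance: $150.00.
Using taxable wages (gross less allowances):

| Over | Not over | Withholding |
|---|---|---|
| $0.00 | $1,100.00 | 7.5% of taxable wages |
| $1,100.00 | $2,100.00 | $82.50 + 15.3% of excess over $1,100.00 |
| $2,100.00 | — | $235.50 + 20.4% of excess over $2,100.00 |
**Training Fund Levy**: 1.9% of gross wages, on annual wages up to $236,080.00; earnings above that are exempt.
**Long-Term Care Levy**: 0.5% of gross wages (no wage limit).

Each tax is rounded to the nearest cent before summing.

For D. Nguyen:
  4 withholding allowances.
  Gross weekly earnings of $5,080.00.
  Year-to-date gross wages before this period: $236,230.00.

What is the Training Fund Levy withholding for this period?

Training Fund Levy: YTD $236,230.00 ≥ cap $236,080.00 → $0.00

$0.00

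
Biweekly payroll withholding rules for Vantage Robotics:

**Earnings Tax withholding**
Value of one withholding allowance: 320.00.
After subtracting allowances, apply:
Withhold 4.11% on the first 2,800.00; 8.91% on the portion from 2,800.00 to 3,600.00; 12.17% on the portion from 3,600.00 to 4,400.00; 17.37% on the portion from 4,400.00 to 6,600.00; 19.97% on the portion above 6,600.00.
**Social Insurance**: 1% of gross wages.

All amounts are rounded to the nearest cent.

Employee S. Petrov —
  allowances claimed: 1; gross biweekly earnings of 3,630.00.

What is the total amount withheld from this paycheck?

196.82

Earnings Tax: taxable = 3,630.00 − 1×320.00 = 3,310.00
  115.08 + 8.91% × (3,310.00 − 2,800.00) = 115.08 + 8.91% × 510.00 = 160.52
Social Insurance: 1% × 3,630.00 = 36.30
Total: 160.52 + 36.30 = 196.82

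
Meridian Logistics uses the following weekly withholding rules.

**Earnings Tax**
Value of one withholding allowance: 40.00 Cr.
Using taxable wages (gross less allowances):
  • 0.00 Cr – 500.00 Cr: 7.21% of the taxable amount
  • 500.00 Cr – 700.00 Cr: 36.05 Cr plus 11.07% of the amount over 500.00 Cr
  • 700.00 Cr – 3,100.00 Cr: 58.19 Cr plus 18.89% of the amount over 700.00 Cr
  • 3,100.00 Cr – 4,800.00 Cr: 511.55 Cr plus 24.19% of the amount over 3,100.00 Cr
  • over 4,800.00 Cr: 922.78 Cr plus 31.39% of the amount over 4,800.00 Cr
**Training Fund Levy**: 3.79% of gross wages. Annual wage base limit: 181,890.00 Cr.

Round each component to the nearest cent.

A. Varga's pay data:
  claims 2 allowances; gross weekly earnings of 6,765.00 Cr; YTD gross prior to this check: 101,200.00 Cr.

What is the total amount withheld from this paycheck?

1,770.87 Cr

Earnings Tax: taxable = 6,765.00 Cr − 2×40.00 Cr = 6,685.00 Cr
  922.78 Cr + 31.39% × (6,685.00 Cr − 4,800.00 Cr) = 922.78 Cr + 31.39% × 1,885.00 Cr = 1,514.48 Cr
Training Fund Levy: 3.79% × 6,765.00 Cr = 256.39 Cr
Total: 1,514.48 Cr + 256.39 Cr = 1,770.87 Cr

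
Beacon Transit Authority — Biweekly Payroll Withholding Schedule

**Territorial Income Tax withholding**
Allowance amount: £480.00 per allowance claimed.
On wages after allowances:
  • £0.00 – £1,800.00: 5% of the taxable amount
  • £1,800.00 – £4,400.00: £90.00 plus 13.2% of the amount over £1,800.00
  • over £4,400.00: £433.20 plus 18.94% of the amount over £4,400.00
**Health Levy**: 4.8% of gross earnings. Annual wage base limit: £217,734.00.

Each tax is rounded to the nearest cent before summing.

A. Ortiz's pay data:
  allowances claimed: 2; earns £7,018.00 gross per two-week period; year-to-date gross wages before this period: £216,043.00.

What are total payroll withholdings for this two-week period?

£828.40

Territorial Income Tax: taxable = £7,018.00 − 2×£480.00 = £6,058.00
  £433.20 + 18.94% × (£6,058.00 − £4,400.00) = £433.20 + 18.94% × £1,658.00 = £747.23
Health Levy: cap £217,734.00 − YTD £216,043.00 = £1,691.00 subject; 4.8% × £1,691.00 = £81.17
Total: £747.23 + £81.17 = £828.40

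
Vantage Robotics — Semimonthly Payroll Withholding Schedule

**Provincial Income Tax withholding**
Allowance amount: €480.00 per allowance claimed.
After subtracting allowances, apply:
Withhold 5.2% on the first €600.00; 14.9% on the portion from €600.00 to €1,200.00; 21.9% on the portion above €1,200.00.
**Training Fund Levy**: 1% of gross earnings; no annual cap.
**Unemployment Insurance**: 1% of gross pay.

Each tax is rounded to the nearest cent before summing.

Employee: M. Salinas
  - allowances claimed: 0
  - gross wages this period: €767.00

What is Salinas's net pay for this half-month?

€695.58

Provincial Income Tax: taxable = €767.00
  €31.20 + 14.9% × (€767.00 − €600.00) = €31.20 + 14.9% × €167.00 = €56.08
Training Fund Levy: 1% × €767.00 = €7.67
Unemployment Insurance: 1% × €767.00 = €7.67
Total withheld: €56.08 + €7.67 + €7.67 = €71.42
Net pay: €767.00 − €71.42 = €695.58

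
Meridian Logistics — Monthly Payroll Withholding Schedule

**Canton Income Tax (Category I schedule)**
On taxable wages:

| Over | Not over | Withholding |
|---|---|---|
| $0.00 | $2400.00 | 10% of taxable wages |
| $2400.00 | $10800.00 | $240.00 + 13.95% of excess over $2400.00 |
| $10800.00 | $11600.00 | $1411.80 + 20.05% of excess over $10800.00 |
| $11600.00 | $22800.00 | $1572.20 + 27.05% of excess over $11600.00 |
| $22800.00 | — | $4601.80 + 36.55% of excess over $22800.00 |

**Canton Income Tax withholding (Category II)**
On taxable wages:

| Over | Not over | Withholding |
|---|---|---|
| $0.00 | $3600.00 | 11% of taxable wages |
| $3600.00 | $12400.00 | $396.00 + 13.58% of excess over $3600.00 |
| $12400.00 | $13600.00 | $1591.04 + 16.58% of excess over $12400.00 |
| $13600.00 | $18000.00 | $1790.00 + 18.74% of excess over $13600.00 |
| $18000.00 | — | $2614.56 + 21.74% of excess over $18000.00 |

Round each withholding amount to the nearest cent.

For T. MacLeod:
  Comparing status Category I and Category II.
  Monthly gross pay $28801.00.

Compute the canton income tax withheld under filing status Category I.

$6795.17

Canton Income Tax (Category I): taxable = $28801.00
  $4601.80 + 36.55% × ($28801.00 − $22800.00) = $4601.80 + 36.55% × $6001.00 = $6795.17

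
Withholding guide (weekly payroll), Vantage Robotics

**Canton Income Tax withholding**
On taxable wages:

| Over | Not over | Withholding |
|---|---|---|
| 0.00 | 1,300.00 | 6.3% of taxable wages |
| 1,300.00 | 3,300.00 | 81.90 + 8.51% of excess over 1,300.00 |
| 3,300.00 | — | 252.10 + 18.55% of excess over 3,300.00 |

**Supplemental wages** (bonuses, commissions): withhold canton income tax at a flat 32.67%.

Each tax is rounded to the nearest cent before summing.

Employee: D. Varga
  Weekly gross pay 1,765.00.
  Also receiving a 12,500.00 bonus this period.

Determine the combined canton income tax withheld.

Canton Income Tax: taxable = 1,765.00
  81.90 + 8.51% × (1,765.00 − 1,300.00) = 81.90 + 8.51% × 465.00 = 121.47
Supplemental (32.67% flat on bonus): 32.67% × 12,500.00 = 4,083.75
Total canton income tax: 121.47 + 4,083.75 = 4,205.22

4,205.22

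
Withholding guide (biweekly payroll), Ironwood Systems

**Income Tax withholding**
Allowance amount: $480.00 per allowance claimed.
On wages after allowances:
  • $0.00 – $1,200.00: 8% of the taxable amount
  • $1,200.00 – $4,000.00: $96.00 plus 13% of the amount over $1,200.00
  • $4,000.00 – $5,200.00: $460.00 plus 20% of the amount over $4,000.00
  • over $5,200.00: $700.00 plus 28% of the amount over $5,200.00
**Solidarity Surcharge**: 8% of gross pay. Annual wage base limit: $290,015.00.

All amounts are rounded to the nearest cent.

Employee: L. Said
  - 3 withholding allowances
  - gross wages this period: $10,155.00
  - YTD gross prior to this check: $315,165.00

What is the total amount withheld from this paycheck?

$1,684.20

Income Tax: taxable = $10,155.00 − 3×$480.00 = $8,715.00
  $700.00 + 28% × ($8,715.00 − $5,200.00) = $700.00 + 28% × $3,515.00 = $1,684.20
Solidarity Surcharge: YTD $315,165.00 ≥ cap $290,015.00 → $0.00
Total: $1,684.20 + $0.00 = $1,684.20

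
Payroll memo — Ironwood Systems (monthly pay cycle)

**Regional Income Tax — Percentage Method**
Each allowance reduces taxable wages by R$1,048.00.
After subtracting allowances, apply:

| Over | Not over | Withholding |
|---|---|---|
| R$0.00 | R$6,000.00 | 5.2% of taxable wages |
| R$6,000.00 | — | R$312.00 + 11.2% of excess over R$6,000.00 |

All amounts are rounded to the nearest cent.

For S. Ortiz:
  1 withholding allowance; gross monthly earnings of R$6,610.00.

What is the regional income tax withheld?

R$289.22

Regional Income Tax: taxable = R$6,610.00 − 1×R$1,048.00 = R$5,562.00
  5.2% × R$5,562.00 = R$289.22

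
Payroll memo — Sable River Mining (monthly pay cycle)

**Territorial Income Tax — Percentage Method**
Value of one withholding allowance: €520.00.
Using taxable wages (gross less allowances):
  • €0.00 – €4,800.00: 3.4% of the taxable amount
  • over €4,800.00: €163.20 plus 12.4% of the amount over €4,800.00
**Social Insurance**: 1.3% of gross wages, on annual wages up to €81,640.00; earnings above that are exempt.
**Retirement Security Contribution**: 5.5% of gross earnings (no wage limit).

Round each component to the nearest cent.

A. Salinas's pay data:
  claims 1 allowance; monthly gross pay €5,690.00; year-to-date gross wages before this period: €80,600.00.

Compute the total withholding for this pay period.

€535.55

Territorial Income Tax: taxable = €5,690.00 − 1×€520.00 = €5,170.00
  €163.20 + 12.4% × (€5,170.00 − €4,800.00) = €163.20 + 12.4% × €370.00 = €209.08
Social Insurance: cap €81,640.00 − YTD €80,600.00 = €1,040.00 subject; 1.3% × €1,040.00 = €13.52
Retirement Security Contribution: 5.5% × €5,690.00 = €312.95
Total: €209.08 + €13.52 + €312.95 = €535.55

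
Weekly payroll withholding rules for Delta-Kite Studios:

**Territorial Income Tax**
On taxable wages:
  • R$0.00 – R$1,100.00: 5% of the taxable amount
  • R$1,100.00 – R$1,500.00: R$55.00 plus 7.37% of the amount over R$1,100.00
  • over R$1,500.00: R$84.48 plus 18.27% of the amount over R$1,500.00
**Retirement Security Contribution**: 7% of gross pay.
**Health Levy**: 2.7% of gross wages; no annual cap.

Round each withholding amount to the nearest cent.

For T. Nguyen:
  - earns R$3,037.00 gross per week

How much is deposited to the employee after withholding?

R$2,377.12

Territorial Income Tax: taxable = R$3,037.00
  R$84.48 + 18.27% × (R$3,037.00 − R$1,500.00) = R$84.48 + 18.27% × R$1,537.00 = R$365.29
Retirement Security Contribution: 7% × R$3,037.00 = R$212.59
Health Levy: 2.7% × R$3,037.00 = R$82.00
Total withheld: R$365.29 + R$212.59 + R$82.00 = R$659.88
Net pay: R$3,037.00 − R$659.88 = R$2,377.12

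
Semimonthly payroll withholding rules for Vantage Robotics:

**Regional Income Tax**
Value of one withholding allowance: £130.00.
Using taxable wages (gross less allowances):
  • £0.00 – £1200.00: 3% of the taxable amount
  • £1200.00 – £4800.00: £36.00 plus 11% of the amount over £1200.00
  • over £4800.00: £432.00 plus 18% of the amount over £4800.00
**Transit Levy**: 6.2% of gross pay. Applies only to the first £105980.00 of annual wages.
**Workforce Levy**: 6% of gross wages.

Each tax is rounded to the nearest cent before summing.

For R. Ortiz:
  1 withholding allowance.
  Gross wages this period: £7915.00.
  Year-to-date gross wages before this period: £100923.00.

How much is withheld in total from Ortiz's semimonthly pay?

Regional Income Tax: taxable = £7915.00 − 1×£130.00 = £7785.00
  £432.00 + 18% × (£7785.00 − £4800.00) = £432.00 + 18% × £2985.00 = £969.30
Transit Levy: cap £105980.00 − YTD £100923.00 = £5057.00 subject; 6.2% × £5057.00 = £313.53
Workforce Levy: 6% × £7915.00 = £474.90
Total: £969.30 + £313.53 + £474.90 = £1757.73

£1757.73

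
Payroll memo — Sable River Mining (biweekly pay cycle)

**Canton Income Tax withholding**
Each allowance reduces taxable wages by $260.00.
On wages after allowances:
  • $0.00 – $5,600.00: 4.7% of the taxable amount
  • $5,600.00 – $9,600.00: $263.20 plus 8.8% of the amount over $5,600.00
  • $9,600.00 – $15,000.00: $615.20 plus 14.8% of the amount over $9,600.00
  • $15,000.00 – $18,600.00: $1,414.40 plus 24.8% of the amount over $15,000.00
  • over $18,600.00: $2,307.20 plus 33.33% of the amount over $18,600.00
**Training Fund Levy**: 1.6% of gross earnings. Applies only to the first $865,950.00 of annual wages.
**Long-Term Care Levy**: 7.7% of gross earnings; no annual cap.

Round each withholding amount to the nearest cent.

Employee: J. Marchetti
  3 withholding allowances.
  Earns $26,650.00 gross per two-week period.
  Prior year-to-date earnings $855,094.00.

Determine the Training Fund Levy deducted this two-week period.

$173.70

Training Fund Levy: cap $865,950.00 − YTD $855,094.00 = $10,856.00 subject; 1.6% × $10,856.00 = $173.70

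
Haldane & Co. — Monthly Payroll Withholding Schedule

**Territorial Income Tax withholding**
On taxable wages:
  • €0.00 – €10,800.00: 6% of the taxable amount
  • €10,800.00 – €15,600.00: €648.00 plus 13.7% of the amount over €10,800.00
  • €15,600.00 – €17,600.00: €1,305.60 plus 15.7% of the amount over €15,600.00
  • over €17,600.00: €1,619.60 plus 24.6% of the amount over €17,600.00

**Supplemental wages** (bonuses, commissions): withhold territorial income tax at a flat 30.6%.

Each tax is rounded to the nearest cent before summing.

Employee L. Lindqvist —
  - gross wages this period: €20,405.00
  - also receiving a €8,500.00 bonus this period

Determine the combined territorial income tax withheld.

Territorial Income Tax: taxable = €20,405.00
  €1,619.60 + 24.6% × (€20,405.00 − €17,600.00) = €1,619.60 + 24.6% × €2,805.00 = €2,309.63
Supplemental (30.6% flat on bonus): 30.6% × €8,500.00 = €2,601.00
Total territorial income tax: €2,309.63 + €2,601.00 = €4,910.63

€4,910.63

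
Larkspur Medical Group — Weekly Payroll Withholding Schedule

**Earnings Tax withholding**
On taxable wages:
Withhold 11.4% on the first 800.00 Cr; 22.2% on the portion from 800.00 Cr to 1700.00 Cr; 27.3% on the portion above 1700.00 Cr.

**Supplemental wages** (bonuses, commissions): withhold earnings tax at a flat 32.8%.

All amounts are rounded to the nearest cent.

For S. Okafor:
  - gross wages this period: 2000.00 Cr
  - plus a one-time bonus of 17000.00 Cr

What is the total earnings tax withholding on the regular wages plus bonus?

5948.90 Cr

Earnings Tax: taxable = 2000.00 Cr
  291.00 Cr + 27.3% × (2000.00 Cr − 1700.00 Cr) = 291.00 Cr + 27.3% × 300.00 Cr = 372.90 Cr
Supplemental (32.8% flat on bonus): 32.8% × 17000.00 Cr = 5576.00 Cr
Total earnings tax: 372.90 Cr + 5576.00 Cr = 5948.90 Cr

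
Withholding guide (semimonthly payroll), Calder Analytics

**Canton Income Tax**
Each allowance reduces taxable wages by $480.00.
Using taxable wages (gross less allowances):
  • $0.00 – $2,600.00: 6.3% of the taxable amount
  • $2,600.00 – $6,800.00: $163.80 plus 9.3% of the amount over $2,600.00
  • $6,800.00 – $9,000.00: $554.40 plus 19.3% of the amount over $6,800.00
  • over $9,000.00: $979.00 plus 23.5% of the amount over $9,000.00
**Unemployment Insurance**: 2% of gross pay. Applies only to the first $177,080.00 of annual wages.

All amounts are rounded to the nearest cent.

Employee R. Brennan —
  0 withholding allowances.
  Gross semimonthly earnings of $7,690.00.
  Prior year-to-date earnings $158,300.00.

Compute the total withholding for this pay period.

Canton Income Tax: taxable = $7,690.00
  $554.40 + 19.3% × ($7,690.00 − $6,800.00) = $554.40 + 19.3% × $890.00 = $726.17
Unemployment Insurance: 2% × $7,690.00 = $153.80
Total: $726.17 + $153.80 = $879.97

$879.97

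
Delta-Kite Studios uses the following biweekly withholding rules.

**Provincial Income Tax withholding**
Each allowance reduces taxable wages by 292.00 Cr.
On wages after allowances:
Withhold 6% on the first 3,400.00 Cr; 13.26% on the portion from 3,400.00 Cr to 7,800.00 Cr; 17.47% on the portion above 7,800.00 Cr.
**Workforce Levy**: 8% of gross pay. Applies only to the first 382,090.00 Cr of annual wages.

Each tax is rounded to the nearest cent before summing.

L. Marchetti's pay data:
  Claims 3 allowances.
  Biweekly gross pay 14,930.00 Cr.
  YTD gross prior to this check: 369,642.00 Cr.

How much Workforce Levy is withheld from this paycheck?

Workforce Levy: cap 382,090.00 Cr − YTD 369,642.00 Cr = 12,448.00 Cr subject; 8% × 12,448.00 Cr = 995.84 Cr

995.84 Cr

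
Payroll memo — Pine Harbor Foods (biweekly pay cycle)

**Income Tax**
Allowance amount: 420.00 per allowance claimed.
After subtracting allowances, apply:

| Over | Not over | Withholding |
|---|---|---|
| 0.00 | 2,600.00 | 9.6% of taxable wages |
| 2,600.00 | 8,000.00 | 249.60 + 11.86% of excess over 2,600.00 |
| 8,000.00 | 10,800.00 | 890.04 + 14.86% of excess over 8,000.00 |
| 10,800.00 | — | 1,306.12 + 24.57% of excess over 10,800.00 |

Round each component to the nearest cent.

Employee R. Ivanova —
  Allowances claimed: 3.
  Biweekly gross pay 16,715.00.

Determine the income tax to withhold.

2,449.85

Income Tax: taxable = 16,715.00 − 3×420.00 = 15,455.00
  1,306.12 + 24.57% × (15,455.00 − 10,800.00) = 1,306.12 + 24.57% × 4,655.00 = 2,449.85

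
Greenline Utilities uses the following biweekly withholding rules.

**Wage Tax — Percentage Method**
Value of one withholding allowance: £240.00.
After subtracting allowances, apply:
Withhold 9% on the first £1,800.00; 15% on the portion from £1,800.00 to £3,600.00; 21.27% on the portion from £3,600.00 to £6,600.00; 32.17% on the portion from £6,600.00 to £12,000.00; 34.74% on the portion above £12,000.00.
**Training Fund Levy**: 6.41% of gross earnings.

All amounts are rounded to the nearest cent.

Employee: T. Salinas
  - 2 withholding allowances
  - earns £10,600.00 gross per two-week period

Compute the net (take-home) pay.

Wage Tax: taxable = £10,600.00 − 2×£240.00 = £10,120.00
  £1,070.10 + 32.17% × (£10,120.00 − £6,600.00) = £1,070.10 + 32.17% × £3,520.00 = £2,202.48
Training Fund Levy: 6.41% × £10,600.00 = £679.46
Total withheld: £2,202.48 + £679.46 = £2,881.94
Net pay: £10,600.00 − £2,881.94 = £7,718.06

£7,718.06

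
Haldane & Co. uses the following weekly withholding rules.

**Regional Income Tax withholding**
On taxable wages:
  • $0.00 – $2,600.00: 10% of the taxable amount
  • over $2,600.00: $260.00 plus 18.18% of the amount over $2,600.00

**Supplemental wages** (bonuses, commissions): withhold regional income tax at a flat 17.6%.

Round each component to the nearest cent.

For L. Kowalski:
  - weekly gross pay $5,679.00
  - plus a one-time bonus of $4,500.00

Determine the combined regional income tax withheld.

$1,611.76

Regional Income Tax: taxable = $5,679.00
  $260.00 + 18.18% × ($5,679.00 − $2,600.00) = $260.00 + 18.18% × $3,079.00 = $819.76
Supplemental (17.6% flat on bonus): 17.6% × $4,500.00 = $792.00
Total regional income tax: $819.76 + $792.00 = $1,611.76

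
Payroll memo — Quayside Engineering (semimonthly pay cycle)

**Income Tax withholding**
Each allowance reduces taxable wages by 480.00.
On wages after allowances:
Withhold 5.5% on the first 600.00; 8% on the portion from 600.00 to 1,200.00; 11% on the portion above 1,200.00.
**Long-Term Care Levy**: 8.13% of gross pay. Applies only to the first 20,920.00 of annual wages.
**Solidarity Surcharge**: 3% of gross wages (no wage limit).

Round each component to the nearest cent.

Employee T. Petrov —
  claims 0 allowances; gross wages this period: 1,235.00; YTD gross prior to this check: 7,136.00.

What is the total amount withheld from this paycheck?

222.31

Income Tax: taxable = 1,235.00
  81.00 + 11% × (1,235.00 − 1,200.00) = 81.00 + 11% × 35.00 = 84.85
Long-Term Care Levy: 8.13% × 1,235.00 = 100.41
Solidarity Surcharge: 3% × 1,235.00 = 37.05
Total: 84.85 + 100.41 + 37.05 = 222.31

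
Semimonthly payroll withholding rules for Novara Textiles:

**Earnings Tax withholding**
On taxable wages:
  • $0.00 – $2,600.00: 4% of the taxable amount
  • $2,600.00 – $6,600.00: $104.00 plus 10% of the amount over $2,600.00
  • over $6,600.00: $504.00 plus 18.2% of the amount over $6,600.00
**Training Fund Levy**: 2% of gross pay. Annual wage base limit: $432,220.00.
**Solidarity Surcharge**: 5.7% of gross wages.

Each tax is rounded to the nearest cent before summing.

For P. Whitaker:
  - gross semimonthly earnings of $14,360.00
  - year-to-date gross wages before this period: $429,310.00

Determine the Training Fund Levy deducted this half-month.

Training Fund Levy: cap $432,220.00 − YTD $429,310.00 = $2,910.00 subject; 2% × $2,910.00 = $58.20

$58.20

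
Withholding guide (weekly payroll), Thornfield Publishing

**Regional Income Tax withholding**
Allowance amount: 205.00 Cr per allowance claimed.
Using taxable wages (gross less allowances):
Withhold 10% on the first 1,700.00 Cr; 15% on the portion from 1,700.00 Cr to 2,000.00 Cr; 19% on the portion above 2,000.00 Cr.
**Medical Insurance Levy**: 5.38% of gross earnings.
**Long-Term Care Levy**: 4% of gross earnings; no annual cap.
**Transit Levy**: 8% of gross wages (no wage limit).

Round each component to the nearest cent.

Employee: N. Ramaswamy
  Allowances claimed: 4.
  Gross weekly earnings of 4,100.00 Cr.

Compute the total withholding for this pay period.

Regional Income Tax: taxable = 4,100.00 Cr − 4×205.00 Cr = 3,280.00 Cr
  215.00 Cr + 19% × (3,280.00 Cr − 2,000.00 Cr) = 215.00 Cr + 19% × 1,280.00 Cr = 458.20 Cr
Medical Insurance Levy: 5.38% × 4,100.00 Cr = 220.58 Cr
Long-Term Care Levy: 4% × 4,100.00 Cr = 164.00 Cr
Transit Levy: 8% × 4,100.00 Cr = 328.00 Cr
Total: 458.20 Cr + 220.58 Cr + 164.00 Cr + 328.00 Cr = 1,170.78 Cr

1,170.78 Cr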